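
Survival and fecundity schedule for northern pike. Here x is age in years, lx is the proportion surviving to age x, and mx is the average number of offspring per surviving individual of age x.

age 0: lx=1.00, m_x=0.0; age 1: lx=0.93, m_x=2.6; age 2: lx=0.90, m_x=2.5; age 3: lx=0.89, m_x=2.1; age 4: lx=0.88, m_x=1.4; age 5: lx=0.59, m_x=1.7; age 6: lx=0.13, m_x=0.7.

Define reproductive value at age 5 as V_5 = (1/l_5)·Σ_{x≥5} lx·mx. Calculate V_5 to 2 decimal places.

1.85

lx·mx for x ≥ 5: 1.003, 0.091 → sum = 1.094
V_5 = 1.094 / l_5 = 1.094 / 0.59 = 1.854237… → 1.85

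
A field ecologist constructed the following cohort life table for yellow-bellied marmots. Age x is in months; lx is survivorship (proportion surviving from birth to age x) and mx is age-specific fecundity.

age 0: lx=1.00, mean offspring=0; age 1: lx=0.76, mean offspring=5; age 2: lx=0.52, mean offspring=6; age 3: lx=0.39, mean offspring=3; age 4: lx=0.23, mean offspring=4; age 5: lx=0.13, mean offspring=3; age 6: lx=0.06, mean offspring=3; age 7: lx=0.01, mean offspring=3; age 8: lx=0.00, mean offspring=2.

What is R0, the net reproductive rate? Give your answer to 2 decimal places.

9.61

lx·mx by age: 0, 3.8, 3.12, 1.17, 0.92, 0.39, 0.18, 0.03, 0
R0 = Σ lx·mx = 9.61 → 9.61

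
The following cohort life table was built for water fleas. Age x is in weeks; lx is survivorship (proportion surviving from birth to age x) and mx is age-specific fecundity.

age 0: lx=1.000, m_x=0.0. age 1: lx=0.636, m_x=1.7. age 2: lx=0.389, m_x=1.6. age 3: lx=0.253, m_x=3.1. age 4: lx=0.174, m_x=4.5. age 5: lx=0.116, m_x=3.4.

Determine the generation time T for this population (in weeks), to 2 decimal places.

lx·mx: 0, 1.0812, 0.6224, 0.7843, 0.783, 0.3944 → R0 = 3.6653
x·lx·mx: 0, 1.0812, 1.2448, 2.3529, 3.132, 1.972 → Σ = 9.7829
T = 9.7829 / 3.6653 = 2.669058… → 2.67

2.67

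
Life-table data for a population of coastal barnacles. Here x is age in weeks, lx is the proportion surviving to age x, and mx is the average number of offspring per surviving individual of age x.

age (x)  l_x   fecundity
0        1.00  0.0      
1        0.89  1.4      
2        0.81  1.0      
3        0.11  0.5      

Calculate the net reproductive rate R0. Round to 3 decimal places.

2.111

lx·mx by age: 0, 1.246, 0.81, 0.055
R0 = Σ lx·mx = 2.111 → 2.111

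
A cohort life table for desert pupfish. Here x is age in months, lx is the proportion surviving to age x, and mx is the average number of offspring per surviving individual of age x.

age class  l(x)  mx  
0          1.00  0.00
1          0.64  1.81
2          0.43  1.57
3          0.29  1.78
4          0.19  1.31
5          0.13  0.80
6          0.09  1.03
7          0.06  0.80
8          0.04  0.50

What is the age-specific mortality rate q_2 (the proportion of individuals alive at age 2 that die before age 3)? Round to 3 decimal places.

q_2 = (l_2 − l_3) / l_2 = (0.43 − 0.29) / 0.43
     = 0.14 / 0.43 = 0.325581… → 0.326

0.326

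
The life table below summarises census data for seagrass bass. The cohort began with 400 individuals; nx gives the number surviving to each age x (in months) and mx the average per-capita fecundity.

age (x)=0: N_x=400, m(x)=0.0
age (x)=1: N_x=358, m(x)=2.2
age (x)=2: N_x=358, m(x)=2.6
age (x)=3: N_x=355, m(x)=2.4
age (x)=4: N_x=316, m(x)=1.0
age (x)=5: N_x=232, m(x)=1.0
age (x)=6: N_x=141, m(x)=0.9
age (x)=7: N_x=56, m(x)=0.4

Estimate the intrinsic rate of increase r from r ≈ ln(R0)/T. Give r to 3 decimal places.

0.803

lx = nx/n0 = nx/400: 1, 0.895, 0.895, 0.8875, 0.79, 0.58, 0.3525, 0.14
R0 = Σ lx·mx = 0 + 1.969 + 2.327 + 2.13 + 0.79 + 0.58 + 0.31725 + 0.056 = 8.16925
Σ x·lx·mx = 21.3685; T = 21.3685/8.16925 = 2.61572…
r ≈ ln(R0)/T = ln(8.16925)/2.61572… = 0.80298… → 0.803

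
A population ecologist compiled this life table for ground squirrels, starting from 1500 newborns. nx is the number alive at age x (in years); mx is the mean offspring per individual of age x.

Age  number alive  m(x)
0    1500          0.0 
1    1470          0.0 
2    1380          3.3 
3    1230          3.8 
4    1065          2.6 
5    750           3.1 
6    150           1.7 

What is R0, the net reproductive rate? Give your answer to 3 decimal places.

9.718

lx = nx/n0 = nx/1500: 1, 0.98, 0.92, 0.82, 0.71, 0.5, 0.1
lx·mx by age: 0, 0, 3.036, 3.116, 1.846, 1.55, 0.17
R0 = Σ lx·mx = 9.718 → 9.718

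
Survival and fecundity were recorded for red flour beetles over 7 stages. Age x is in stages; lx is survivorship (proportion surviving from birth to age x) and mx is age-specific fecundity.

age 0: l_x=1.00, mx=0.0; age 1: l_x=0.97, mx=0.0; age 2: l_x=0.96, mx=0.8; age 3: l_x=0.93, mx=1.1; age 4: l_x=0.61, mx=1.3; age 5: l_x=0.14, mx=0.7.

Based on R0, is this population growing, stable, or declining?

growing

R0 = Σ lx·mx = 0 + 0 + 0.768 + 1.023 + 0.793 + 0.098 = 2.682
R0 > 1, so the population is growing.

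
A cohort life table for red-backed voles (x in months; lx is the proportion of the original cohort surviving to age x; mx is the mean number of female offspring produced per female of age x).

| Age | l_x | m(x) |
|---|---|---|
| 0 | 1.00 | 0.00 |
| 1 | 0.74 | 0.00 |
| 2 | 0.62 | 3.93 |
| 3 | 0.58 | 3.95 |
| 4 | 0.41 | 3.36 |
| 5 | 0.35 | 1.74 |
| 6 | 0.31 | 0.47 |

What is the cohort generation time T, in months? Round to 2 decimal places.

lx·mx: 0, 0, 2.4366, 2.291, 1.3776, 0.609, 0.1457 → R0 = 6.8599
x·lx·mx: 0, 0, 4.8732, 6.873, 5.5104, 3.045, 0.8742 → Σ = 21.1758
T = 21.1758 / 6.8599 = 3.086896… → 3.09

3.09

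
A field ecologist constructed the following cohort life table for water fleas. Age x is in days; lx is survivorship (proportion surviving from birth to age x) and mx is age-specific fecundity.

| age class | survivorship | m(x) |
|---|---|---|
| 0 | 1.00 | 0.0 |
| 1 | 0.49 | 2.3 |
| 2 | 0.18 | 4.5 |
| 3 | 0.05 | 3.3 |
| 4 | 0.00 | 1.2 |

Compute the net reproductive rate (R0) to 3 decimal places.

lx·mx by age: 0, 1.127, 0.81, 0.165, 0
R0 = Σ lx·mx = 2.102 → 2.102

2.102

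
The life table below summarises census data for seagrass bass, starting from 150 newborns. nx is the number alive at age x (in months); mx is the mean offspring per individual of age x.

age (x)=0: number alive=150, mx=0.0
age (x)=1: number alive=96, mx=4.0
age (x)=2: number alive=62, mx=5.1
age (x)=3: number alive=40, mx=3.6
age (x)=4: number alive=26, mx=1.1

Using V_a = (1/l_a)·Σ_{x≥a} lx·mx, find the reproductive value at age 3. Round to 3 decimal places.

4.315

lx = nx/n0 = nx/150: 1, 0.64, 0.41333…, 0.26667…, 0.17333…
lx·mx for x ≥ 3: 0.96…, 0.190667… → sum = 1.150667…
V_3 = 1.150667… / l_3 = 1.150667… / 0.266667… = 4.315… → 4.315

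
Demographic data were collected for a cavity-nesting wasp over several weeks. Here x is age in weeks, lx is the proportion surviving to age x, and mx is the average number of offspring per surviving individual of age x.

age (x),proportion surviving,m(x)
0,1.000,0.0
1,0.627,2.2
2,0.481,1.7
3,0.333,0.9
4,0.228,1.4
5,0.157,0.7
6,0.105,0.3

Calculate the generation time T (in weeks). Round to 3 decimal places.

2.005

lx·mx: 0, 1.3794, 0.8177, 0.2997, 0.3192, 0.1099, 0.0315 → R0 = 2.9574
x·lx·mx: 0, 1.3794, 1.6354, 0.8991, 1.2768, 0.5495, 0.189 → Σ = 5.9292
T = 5.9292 / 2.9574 = 2.004869… → 2.005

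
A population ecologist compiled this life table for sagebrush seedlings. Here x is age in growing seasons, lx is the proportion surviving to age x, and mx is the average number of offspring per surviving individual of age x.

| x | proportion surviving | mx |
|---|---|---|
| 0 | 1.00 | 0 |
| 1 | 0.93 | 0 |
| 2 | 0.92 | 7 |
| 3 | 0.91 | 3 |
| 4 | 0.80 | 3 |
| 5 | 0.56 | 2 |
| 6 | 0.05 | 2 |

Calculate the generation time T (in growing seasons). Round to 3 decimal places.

2.883

lx·mx: 0, 0, 6.44, 2.73, 2.4, 1.12, 0.1 → R0 = 12.79
x·lx·mx: 0, 0, 12.88, 8.19, 9.6, 5.6, 0.6 → Σ = 36.87
T = 36.87 / 12.79 = 2.882721… → 2.883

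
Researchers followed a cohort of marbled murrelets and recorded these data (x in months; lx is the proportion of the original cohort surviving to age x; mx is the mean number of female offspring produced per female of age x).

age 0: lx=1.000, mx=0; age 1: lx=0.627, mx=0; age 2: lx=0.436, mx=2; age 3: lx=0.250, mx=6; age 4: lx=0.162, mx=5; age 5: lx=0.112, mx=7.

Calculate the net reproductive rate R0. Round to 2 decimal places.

lx·mx by age: 0, 0, 0.872, 1.5, 0.81, 0.784
R0 = Σ lx·mx = 3.966 → 3.97

3.97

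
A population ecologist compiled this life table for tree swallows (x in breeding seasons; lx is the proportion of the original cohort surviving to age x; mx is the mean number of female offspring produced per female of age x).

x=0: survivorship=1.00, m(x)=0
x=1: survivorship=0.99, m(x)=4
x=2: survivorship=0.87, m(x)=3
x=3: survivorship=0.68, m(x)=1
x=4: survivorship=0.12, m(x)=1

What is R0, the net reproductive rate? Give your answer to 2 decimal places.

lx·mx by age: 0, 3.96, 2.61, 0.68, 0.12
R0 = Σ lx·mx = 7.37 → 7.37

7.37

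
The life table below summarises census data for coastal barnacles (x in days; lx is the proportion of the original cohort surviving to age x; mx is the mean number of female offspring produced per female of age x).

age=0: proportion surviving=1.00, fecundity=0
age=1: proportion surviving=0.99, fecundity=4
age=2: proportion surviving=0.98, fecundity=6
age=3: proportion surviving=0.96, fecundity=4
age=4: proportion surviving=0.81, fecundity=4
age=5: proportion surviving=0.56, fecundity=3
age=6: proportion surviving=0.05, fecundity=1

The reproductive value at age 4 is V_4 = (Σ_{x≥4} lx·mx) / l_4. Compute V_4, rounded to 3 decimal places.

6.136

lx·mx for x ≥ 4: 3.24, 1.68, 0.05 → sum = 4.97
V_4 = 4.97 / l_4 = 4.97 / 0.81 = 6.135802… → 6.136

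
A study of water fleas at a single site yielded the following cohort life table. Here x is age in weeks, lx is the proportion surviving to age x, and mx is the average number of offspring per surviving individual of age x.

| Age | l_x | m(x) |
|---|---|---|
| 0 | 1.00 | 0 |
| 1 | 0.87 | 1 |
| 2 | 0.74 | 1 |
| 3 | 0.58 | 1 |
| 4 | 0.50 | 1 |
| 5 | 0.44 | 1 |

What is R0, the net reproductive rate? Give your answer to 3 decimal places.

3.130

lx·mx by age: 0, 0.87, 0.74, 0.58, 0.5, 0.44
R0 = Σ lx·mx = 3.13 → 3.130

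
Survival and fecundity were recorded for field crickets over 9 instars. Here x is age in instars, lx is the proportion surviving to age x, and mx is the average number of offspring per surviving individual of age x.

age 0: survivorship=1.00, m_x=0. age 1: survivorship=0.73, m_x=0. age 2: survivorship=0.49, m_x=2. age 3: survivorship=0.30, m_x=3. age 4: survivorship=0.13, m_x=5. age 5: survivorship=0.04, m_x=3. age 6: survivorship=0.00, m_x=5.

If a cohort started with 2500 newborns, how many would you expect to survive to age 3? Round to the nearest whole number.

Expected survivors = N0 · l_3 = 2500 × 0.30 = 750 → 750

750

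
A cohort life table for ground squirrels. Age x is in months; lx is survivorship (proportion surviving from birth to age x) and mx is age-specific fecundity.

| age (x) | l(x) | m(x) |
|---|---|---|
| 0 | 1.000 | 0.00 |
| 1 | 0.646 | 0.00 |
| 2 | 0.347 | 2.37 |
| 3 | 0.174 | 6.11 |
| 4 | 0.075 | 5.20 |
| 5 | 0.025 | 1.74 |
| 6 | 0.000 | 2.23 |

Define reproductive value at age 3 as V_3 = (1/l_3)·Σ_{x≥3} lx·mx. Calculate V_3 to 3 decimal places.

lx·mx for x ≥ 3: 1.06314, 0.39, 0.0435, 0 → sum = 1.49664
V_3 = 1.49664 / l_3 = 1.49664 / 0.174 = 8.601379… → 8.601

8.601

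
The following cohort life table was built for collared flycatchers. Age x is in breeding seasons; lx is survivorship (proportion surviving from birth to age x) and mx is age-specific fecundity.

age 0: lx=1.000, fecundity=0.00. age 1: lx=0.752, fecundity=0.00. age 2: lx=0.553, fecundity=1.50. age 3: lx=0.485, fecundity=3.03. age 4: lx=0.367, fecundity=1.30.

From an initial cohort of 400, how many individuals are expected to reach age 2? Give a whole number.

221

Expected survivors = N0 · l_2 = 400 × 0.553 = 221.2 → 221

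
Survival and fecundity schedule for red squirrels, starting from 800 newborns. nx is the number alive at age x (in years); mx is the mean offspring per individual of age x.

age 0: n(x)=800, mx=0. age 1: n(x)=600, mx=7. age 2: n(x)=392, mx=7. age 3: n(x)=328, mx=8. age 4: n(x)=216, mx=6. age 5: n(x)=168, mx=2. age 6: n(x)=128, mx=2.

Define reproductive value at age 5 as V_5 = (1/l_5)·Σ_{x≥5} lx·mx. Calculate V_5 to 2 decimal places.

lx = nx/n0 = nx/800: 1, 0.75, 0.49, 0.41, 0.27, 0.21, 0.16
lx·mx for x ≥ 5: 0.42, 0.32 → sum = 0.74
V_5 = 0.74 / l_5 = 0.74 / 0.21 = 3.52381… → 3.52

3.52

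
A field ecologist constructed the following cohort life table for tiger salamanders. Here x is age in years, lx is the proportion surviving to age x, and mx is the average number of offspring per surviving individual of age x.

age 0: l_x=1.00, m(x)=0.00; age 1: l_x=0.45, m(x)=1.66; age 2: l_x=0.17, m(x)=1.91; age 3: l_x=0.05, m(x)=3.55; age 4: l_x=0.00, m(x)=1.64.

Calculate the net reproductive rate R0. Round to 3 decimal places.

lx·mx by age: 0, 0.747, 0.3247, 0.1775, 0
R0 = Σ lx·mx = 1.2492 → 1.249

1.249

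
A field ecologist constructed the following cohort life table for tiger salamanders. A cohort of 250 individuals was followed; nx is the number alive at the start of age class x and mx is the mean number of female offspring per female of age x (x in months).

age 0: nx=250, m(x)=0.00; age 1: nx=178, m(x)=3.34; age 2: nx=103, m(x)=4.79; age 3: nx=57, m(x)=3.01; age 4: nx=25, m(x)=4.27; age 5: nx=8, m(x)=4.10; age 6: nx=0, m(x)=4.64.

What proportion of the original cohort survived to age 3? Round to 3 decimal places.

0.228

l_3 = n_3/n_0 = 57/250 = 0.228 → 0.228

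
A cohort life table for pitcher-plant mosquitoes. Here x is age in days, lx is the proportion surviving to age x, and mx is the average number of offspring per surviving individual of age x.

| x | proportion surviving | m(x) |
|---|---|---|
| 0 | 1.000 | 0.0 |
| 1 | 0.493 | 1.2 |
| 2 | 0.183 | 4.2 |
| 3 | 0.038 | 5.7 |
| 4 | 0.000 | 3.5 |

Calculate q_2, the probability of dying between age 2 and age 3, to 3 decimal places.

q_2 = (l_2 − l_3) / l_2 = (0.183 − 0.038) / 0.183
     = 0.145 / 0.183 = 0.79235… → 0.792

0.792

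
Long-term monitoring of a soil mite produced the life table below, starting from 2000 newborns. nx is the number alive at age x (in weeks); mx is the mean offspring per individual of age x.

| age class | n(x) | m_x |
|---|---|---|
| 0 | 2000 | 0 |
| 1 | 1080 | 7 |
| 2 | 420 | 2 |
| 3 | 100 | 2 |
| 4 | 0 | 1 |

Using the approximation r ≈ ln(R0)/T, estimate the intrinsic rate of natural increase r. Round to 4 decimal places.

lx = nx/n0 = nx/2000: 1, 0.54, 0.21, 0.05, 0
R0 = Σ lx·mx = 0 + 3.78 + 0.42 + 0.1 + 0 = 4.3
Σ x·lx·mx = 4.92; T = 4.92/4.3 = 1.14419…
r ≈ ln(R0)/T = ln(4.3)/1.14419… = 1.274806… → 1.2748

1.2748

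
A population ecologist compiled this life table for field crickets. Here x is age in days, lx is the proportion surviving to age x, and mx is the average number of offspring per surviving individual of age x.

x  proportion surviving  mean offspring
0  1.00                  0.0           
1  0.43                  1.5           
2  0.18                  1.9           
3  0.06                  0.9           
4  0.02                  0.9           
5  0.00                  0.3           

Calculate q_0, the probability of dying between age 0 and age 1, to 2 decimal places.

q_0 = (l_0 − l_1) / l_0 = (1 − 0.43) / 1
     = 0.57 / 1 = 0.57 → 0.57

0.57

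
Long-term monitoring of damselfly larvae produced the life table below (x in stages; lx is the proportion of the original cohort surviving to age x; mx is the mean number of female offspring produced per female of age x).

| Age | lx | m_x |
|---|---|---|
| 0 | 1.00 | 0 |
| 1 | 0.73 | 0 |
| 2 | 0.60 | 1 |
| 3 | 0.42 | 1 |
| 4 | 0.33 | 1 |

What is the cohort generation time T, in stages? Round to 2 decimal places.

lx·mx: 0, 0, 0.6, 0.42, 0.33 → R0 = 1.35
x·lx·mx: 0, 0, 1.2, 1.26, 1.32 → Σ = 3.78
T = 3.78 / 1.35 = 2.8 → 2.80

2.80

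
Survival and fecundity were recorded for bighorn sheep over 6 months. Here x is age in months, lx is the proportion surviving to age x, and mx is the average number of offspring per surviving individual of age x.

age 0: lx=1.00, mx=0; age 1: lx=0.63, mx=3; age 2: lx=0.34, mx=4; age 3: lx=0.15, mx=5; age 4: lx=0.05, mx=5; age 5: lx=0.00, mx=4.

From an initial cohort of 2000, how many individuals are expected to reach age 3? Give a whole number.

Expected survivors = N0 · l_3 = 2000 × 0.15 = 300 → 300

300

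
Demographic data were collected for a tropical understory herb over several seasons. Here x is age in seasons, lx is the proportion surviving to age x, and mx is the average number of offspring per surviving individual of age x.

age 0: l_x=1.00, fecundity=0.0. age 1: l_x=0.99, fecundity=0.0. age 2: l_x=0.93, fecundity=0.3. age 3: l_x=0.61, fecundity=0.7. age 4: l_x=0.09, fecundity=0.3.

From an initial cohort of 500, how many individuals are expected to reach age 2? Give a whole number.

Expected survivors = N0 · l_2 = 500 × 0.93 = 465 → 465

465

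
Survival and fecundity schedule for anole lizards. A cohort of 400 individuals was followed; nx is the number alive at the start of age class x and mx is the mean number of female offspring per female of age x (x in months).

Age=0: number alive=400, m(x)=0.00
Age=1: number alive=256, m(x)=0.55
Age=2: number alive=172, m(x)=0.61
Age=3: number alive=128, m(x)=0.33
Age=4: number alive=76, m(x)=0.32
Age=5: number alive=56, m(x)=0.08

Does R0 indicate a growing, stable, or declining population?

declining

lx = nx/n0 = nx/400: 1, 0.64, 0.43, 0.32, 0.19, 0.14
R0 = Σ lx·mx = 0 + 0.352 + 0.2623 + 0.1056 + 0.0608 + 0.0112 = 0.7919
R0 < 1, so the population is declining.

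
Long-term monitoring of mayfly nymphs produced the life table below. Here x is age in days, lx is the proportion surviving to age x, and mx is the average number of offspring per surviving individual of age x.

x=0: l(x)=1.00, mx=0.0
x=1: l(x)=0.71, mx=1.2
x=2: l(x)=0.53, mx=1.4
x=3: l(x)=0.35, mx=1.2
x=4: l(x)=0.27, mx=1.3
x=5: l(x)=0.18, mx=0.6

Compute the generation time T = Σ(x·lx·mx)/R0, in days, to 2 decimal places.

lx·mx: 0, 0.852, 0.742, 0.42, 0.351, 0.108 → R0 = 2.473
x·lx·mx: 0, 0.852, 1.484, 1.26, 1.404, 0.54 → Σ = 5.54
T = 5.54 / 2.473 = 2.240194… → 2.24

2.24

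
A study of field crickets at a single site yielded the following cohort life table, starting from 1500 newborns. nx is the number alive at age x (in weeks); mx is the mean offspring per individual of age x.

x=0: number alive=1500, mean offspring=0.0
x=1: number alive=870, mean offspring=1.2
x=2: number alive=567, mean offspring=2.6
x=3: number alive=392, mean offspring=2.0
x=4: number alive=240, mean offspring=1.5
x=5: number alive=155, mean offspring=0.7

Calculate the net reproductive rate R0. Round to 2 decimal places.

2.51

lx = nx/n0 = nx/1500: 1, 0.58, 0.378, 0.26133…, 0.16, 0.10333…
lx·mx by age: 0, 0.696, 0.9828, 0.522667…, 0.24, 0.072333…
R0 = Σ lx·mx = 2.5138… → 2.51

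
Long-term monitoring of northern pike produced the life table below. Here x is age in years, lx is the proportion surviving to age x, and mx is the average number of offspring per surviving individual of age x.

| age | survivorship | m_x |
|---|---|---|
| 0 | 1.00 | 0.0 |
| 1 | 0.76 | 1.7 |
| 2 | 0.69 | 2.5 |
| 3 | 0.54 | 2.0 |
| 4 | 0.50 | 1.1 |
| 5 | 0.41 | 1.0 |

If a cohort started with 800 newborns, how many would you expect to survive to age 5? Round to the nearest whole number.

Expected survivors = N0 · l_5 = 800 × 0.41 = 328 → 328

328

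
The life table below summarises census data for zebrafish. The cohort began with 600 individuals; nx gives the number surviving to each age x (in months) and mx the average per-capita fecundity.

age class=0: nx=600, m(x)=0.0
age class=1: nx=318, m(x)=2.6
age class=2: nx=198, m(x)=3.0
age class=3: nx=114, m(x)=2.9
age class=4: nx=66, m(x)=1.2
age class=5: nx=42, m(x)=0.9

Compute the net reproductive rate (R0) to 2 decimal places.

3.11

lx = nx/n0 = nx/600: 1, 0.53, 0.33, 0.19, 0.11, 0.07
lx·mx by age: 0, 1.378, 0.99, 0.551, 0.132, 0.063
R0 = Σ lx·mx = 3.114 → 3.11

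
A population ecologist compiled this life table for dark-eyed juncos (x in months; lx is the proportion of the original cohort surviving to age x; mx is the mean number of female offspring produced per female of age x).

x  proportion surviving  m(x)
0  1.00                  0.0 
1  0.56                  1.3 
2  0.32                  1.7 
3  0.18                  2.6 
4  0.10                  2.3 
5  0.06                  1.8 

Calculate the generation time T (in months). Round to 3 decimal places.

2.252

lx·mx: 0, 0.728, 0.544, 0.468, 0.23, 0.108 → R0 = 2.078
x·lx·mx: 0, 0.728, 1.088, 1.404, 0.92, 0.54 → Σ = 4.68
T = 4.68 / 2.078 = 2.252166… → 2.252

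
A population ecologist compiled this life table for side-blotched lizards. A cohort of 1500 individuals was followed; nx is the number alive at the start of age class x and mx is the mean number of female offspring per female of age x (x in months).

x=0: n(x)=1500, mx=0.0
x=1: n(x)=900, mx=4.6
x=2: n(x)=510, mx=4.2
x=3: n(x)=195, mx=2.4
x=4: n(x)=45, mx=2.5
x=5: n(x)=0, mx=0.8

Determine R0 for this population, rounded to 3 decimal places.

lx = nx/n0 = nx/1500: 1, 0.6, 0.34, 0.13, 0.03, 0
lx·mx by age: 0, 2.76, 1.428, 0.312, 0.075, 0
R0 = Σ lx·mx = 4.575 → 4.575

4.575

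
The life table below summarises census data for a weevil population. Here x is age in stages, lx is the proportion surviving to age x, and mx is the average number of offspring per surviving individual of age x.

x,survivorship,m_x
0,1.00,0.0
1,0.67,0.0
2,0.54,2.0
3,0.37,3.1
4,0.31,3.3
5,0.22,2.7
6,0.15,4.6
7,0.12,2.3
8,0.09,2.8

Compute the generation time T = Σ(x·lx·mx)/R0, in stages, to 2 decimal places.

4.10

lx·mx: 0, 0, 1.08, 1.147, 1.023, 0.594, 0.69, 0.276, 0.252 → R0 = 5.062
x·lx·mx: 0, 0, 2.16, 3.441, 4.092, 2.97, 4.14, 1.932, 2.016 → Σ = 20.751
T = 20.751 / 5.062 = 4.099368… → 4.10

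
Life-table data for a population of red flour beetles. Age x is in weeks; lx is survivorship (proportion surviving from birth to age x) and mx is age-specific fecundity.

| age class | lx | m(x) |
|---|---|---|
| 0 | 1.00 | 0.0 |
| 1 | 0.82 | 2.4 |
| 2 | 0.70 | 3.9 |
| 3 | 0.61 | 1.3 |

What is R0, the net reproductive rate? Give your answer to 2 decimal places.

lx·mx by age: 0, 1.968, 2.73, 0.793
R0 = Σ lx·mx = 5.491 → 5.49

5.49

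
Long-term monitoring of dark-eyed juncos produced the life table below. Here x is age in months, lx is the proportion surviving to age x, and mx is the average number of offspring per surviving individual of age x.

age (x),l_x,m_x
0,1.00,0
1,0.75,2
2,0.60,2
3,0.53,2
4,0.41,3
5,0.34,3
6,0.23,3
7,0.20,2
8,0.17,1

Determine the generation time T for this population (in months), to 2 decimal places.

3.49

lx·mx: 0, 1.5, 1.2, 1.06, 1.23, 1.02, 0.69, 0.4, 0.17 → R0 = 7.27
x·lx·mx: 0, 1.5, 2.4, 3.18, 4.92, 5.1, 4.14, 2.8, 1.36 → Σ = 25.4
T = 25.4 / 7.27 = 3.49381… → 3.49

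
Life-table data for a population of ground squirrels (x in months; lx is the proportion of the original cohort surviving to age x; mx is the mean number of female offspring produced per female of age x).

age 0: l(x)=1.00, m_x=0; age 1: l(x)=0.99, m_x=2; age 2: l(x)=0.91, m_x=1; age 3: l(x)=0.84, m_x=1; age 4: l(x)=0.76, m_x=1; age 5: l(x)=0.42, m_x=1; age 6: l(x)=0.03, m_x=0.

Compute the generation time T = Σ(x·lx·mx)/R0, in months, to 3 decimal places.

lx·mx: 0, 1.98, 0.91, 0.84, 0.76, 0.42, 0 → R0 = 4.91
x·lx·mx: 0, 1.98, 1.82, 2.52, 3.04, 2.1, 0 → Σ = 11.46
T = 11.46 / 4.91 = 2.334012… → 2.334

2.334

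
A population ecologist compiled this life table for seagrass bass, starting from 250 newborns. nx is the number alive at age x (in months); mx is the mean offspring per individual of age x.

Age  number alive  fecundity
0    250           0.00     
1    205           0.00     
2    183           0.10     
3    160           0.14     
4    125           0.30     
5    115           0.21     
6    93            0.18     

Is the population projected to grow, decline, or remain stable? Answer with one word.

declining

lx = nx/n0 = nx/250: 1, 0.82, 0.732, 0.64, 0.5, 0.46, 0.372
R0 = Σ lx·mx = 0 + 0 + 0.0732 + 0.0896 + 0.15 + 0.0966 + 0.06696 = 0.47636
R0 < 1, so the population is declining.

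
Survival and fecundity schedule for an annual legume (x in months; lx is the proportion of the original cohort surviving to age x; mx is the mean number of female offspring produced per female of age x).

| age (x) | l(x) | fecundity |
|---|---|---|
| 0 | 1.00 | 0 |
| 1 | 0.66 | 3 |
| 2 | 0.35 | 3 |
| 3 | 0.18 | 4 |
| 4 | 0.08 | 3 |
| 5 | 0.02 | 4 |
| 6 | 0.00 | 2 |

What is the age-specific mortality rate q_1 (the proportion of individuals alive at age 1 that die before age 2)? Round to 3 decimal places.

0.470

q_1 = (l_1 − l_2) / l_1 = (0.66 − 0.35) / 0.66
     = 0.31 / 0.66 = 0.469697… → 0.470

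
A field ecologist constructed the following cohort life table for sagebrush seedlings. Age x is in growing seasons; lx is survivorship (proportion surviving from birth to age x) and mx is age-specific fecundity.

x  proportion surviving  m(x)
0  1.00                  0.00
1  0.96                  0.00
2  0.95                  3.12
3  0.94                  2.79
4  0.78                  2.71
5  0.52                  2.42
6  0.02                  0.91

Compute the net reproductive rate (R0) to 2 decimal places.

8.98

lx·mx by age: 0, 0, 2.964, 2.6226, 2.1138, 1.2584, 0.0182
R0 = Σ lx·mx = 8.977 → 8.98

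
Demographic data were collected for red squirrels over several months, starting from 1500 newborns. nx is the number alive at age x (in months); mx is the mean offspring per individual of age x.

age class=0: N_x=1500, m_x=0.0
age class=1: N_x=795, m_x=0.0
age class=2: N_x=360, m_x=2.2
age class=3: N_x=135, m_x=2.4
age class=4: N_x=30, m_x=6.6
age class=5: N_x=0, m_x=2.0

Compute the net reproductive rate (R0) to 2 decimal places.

lx = nx/n0 = nx/1500: 1, 0.53, 0.24, 0.09, 0.02, 0
lx·mx by age: 0, 0, 0.528, 0.216, 0.132, 0
R0 = Σ lx·mx = 0.876 → 0.88

0.88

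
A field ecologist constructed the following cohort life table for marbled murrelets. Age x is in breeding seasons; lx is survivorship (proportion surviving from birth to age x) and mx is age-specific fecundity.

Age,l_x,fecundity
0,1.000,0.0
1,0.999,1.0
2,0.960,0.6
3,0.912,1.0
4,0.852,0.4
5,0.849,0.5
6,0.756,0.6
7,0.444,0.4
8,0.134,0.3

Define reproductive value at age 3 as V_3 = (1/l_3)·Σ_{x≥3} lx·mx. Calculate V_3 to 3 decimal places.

2.575

lx·mx for x ≥ 3: 0.912, 0.3408, 0.4245, 0.4536, 0.1776, 0.0402 → sum = 2.3487
V_3 = 2.3487 / l_3 = 2.3487 / 0.912 = 2.575329… → 2.575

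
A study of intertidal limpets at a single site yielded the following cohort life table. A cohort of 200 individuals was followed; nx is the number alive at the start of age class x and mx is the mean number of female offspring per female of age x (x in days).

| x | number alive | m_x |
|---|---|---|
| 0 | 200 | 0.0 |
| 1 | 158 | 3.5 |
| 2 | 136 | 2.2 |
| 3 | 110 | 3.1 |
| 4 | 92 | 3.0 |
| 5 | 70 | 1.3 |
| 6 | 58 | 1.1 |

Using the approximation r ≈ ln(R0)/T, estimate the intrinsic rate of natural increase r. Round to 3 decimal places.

0.826

lx = nx/n0 = nx/200: 1, 0.79, 0.68, 0.55, 0.46, 0.35, 0.29
R0 = Σ lx·mx = 0 + 2.765 + 1.496 + 1.705 + 1.38 + 0.455 + 0.319 = 8.12
Σ x·lx·mx = 20.581; T = 20.581/8.12 = 2.53461…
r ≈ ln(R0)/T = ln(8.12)/2.53461… = 0.82629… → 0.826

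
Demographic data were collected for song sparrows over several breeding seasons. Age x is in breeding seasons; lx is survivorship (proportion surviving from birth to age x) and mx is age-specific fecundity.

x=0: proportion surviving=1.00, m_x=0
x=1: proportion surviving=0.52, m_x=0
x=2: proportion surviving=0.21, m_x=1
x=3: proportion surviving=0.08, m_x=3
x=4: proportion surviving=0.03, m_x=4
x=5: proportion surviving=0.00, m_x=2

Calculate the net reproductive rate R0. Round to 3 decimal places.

0.570

lx·mx by age: 0, 0, 0.21, 0.24, 0.12, 0
R0 = Σ lx·mx = 0.57 → 0.570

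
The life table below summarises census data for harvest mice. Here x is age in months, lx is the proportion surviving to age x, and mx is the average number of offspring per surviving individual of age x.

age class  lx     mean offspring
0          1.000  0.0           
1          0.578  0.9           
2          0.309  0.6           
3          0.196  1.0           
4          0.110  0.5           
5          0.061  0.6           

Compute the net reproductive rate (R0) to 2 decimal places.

lx·mx by age: 0, 0.5202, 0.1854, 0.196, 0.055, 0.0366
R0 = Σ lx·mx = 0.9932 → 0.99

0.99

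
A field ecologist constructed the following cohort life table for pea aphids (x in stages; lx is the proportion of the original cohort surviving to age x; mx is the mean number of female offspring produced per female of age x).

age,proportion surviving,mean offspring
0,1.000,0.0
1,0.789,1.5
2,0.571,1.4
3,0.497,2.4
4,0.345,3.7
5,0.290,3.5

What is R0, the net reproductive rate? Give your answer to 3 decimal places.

lx·mx by age: 0, 1.1835, 0.7994, 1.1928, 1.2765, 1.015
R0 = Σ lx·mx = 5.4672 → 5.467

5.467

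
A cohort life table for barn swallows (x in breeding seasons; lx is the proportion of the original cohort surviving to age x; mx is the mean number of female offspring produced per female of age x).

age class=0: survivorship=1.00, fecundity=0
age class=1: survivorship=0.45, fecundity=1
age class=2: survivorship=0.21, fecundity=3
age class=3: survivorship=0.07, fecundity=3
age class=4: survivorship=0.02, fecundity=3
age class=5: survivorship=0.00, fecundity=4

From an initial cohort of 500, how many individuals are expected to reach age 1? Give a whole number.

Expected survivors = N0 · l_1 = 500 × 0.45 = 225 → 225

225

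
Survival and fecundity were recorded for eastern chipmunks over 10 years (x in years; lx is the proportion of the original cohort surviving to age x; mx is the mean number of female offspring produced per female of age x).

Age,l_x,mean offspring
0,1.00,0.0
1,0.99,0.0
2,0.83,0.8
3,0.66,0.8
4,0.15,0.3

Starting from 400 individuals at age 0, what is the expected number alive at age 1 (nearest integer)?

Expected survivors = N0 · l_1 = 400 × 0.99 = 396 → 396

396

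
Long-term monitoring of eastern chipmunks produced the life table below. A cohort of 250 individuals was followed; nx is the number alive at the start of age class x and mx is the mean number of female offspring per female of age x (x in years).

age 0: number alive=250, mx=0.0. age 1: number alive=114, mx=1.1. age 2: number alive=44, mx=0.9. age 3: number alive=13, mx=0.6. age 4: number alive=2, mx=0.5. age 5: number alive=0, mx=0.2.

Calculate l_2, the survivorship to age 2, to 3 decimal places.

l_2 = n_2/n_0 = 44/250 = 0.176 → 0.176

0.176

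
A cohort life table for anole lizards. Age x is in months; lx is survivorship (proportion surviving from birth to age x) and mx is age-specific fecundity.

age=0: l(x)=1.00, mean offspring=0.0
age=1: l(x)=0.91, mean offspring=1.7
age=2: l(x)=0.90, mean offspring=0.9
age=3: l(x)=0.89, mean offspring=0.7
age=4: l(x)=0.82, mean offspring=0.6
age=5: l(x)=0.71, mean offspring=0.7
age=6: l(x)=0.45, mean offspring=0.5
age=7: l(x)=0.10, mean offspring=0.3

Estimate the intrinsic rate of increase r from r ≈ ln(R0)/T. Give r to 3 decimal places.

R0 = Σ lx·mx = 0 + 1.547 + 0.81 + 0.623 + 0.492 + 0.497 + 0.225 + 0.03 = 4.224
Σ x·lx·mx = 11.049; T = 11.049/4.224 = 2.61577…
r ≈ ln(R0)/T = ln(4.224)/2.61577… = 0.55081… → 0.551

0.551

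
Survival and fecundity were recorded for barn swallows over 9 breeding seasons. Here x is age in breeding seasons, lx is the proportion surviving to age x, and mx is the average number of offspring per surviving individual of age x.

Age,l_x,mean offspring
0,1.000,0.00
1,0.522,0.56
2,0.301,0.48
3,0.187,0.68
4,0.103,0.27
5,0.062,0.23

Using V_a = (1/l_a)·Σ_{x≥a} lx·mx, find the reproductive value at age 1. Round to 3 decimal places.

lx·mx for x ≥ 1: 0.29232, 0.14448, 0.12716, 0.02781, 0.01426 → sum = 0.60603
V_1 = 0.60603 / l_1 = 0.60603 / 0.522 = 1.160977… → 1.161

1.161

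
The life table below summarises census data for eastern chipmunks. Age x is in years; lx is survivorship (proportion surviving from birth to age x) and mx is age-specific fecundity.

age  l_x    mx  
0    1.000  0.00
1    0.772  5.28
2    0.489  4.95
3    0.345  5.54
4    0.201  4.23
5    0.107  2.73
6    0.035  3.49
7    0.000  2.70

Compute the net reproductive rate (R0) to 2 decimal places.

9.67

lx·mx by age: 0, 4.07616, 2.42055, 1.9113, 0.85023, 0.29211, 0.12215, 0
R0 = Σ lx·mx = 9.6725 → 9.67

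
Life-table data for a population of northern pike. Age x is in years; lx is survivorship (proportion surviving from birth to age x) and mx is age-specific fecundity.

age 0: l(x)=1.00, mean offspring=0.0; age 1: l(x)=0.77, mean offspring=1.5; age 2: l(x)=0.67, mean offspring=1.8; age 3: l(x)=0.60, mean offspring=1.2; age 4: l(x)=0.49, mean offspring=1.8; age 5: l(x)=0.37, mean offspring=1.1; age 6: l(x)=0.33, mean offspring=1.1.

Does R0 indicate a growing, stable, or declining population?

growing

R0 = Σ lx·mx = 0 + 1.155 + 1.206 + 0.72 + 0.882 + 0.407 + 0.363 = 4.733
R0 > 1, so the population is growing.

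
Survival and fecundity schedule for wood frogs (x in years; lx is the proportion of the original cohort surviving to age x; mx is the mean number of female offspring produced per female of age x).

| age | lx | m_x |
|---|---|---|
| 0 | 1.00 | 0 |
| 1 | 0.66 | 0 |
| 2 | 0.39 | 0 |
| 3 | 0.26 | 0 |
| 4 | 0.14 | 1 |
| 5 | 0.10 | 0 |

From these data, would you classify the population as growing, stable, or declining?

R0 = Σ lx·mx = 0 + 0 + 0 + 0 + 0.14 + 0 = 0.14
R0 < 1, so the population is declining.

declining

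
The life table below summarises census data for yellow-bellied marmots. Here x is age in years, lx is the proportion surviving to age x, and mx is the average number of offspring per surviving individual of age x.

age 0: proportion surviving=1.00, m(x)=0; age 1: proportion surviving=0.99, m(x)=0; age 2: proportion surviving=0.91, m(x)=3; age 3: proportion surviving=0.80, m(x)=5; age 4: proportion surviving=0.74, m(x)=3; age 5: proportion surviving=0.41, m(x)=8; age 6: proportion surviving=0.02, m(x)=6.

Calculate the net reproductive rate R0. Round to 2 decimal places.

lx·mx by age: 0, 0, 2.73, 4, 2.22, 3.28, 0.12
R0 = Σ lx·mx = 12.35 → 12.35

12.35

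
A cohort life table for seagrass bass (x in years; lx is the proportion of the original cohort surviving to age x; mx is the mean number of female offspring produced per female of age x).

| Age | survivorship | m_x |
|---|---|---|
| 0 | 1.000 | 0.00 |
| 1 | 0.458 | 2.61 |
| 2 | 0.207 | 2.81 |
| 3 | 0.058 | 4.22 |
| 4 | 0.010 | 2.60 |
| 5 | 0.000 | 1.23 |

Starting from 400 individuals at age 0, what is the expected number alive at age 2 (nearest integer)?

Expected survivors = N0 · l_2 = 400 × 0.207 = 82.8 → 83

83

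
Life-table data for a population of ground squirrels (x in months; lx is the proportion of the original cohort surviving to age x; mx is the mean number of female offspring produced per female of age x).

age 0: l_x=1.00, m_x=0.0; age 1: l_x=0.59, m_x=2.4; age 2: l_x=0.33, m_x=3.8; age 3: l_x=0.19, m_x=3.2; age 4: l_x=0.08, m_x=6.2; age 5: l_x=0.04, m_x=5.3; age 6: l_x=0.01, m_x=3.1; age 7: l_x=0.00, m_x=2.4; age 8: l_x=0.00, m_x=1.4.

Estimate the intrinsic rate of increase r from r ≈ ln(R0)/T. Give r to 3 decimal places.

R0 = Σ lx·mx = 0 + 1.416 + 1.254 + 0.608 + 0.496 + 0.212 + 0.031 + 0 + 0 = 4.017
Σ x·lx·mx = 8.978; T = 8.978/4.017 = 2.235…
r ≈ ln(R0)/T = ln(4.017)/2.235… = 0.62216… → 0.622

0.622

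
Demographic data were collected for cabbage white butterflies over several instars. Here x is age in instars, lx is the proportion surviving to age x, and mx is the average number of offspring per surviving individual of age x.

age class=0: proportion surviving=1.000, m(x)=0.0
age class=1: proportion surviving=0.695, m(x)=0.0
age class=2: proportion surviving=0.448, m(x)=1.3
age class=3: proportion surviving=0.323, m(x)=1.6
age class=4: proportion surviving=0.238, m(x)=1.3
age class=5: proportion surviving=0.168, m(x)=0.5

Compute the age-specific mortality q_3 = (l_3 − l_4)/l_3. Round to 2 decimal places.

q_3 = (l_3 − l_4) / l_3 = (0.323 − 0.238) / 0.323
     = 0.085 / 0.323 = 0.263158… → 0.26

0.26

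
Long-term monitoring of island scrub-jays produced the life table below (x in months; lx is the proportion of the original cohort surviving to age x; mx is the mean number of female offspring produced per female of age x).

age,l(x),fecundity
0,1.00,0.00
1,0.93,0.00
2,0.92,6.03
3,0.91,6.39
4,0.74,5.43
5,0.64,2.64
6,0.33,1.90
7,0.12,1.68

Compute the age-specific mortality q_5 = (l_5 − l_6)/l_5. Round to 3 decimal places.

q_5 = (l_5 − l_6) / l_5 = (0.64 − 0.33) / 0.64
     = 0.31 / 0.64 = 0.484375 → 0.484

0.484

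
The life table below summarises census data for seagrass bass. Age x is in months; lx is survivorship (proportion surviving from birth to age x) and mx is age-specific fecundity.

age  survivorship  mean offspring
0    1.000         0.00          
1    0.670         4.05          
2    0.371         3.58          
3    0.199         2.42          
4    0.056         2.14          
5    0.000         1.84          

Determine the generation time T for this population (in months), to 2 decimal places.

1.57

lx·mx: 0, 2.7135, 1.32818, 0.48158, 0.11984, 0 → R0 = 4.6431
x·lx·mx: 0, 2.7135, 2.65636, 1.44474, 0.47936, 0 → Σ = 7.29396
T = 7.29396 / 4.6431 = 1.570925… → 1.57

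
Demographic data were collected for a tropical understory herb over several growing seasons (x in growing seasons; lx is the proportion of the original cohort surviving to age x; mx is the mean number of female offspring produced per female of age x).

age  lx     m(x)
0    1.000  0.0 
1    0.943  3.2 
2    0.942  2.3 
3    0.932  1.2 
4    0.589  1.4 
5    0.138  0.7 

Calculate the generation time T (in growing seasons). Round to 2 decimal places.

2.01

lx·mx: 0, 3.0176, 2.1666, 1.1184, 0.8246, 0.0966 → R0 = 7.2238
x·lx·mx: 0, 3.0176, 4.3332, 3.3552, 3.2984, 0.483 → Σ = 14.4874
T = 14.4874 / 7.2238 = 2.00551… → 2.01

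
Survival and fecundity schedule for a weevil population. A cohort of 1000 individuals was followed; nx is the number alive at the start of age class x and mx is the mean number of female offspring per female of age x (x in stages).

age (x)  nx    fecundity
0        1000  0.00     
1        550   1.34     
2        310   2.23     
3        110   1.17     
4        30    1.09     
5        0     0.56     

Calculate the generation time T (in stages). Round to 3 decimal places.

1.658

lx = nx/n0 = nx/1000: 1, 0.55, 0.31, 0.11, 0.03, 0
lx·mx: 0, 0.737, 0.6913, 0.1287, 0.0327, 0 → R0 = 1.5897
x·lx·mx: 0, 0.737, 1.3826, 0.3861, 0.1308, 0 → Σ = 2.6365
T = 2.6365 / 1.5897 = 1.658489… → 1.658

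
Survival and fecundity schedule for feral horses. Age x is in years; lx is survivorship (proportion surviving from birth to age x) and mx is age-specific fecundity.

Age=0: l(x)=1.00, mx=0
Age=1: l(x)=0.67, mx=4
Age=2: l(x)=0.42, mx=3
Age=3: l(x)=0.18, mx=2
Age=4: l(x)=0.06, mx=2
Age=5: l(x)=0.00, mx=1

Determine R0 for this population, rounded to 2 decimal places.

lx·mx by age: 0, 2.68, 1.26, 0.36, 0.12, 0
R0 = Σ lx·mx = 4.42 → 4.42

4.42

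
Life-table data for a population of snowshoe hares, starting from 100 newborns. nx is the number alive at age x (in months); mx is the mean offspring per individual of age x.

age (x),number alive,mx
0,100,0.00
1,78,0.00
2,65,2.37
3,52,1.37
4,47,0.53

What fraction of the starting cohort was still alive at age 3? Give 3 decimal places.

l_3 = n_3/n_0 = 52/100 = 0.52 → 0.520

0.520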